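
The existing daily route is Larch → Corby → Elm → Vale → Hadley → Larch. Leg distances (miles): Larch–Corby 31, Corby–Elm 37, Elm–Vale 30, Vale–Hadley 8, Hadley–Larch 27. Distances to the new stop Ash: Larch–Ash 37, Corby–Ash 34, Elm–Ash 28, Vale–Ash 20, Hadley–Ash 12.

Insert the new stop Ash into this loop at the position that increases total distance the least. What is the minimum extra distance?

Insertion cost between consecutive stops i–j is d(i,Ash) + d(Ash,j) − d(i,j):
  between Larch and Corby: 37 + 34 − 31 = 40
  between Corby and Elm: 34 + 28 − 37 = 25
  between Elm and Vale: 28 + 20 − 30 = 18
  between Vale and Hadley: 20 + 12 − 8 = 24
  between Hadley and Larch: 12 + 37 − 27 = 22
Cheapest insertion is between Elm and Vale, adding 18.
New total = 133 + 18 = 151.

Adding 18 miles by placing Ash on the Elm–Vale leg.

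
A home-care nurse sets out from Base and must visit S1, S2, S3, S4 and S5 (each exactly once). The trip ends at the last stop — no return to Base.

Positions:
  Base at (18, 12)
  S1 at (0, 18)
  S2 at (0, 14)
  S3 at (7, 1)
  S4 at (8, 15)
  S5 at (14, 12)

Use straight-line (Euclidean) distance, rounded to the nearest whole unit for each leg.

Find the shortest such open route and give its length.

There are 5! = 120 possible orderings.
Base - S1 - S2 - S3 - S4 - S5: 19+4+15+14+7 = 59
Base - S1 - S2 - S3 - S5 - S4: 19+4+15+13+7 = 58
Base - S1 - S2 - S4 - S3 - S5: 19+4+8+14+13 = 58
Base - S1 - S2 - S4 - S5 - S3: 19+4+8+7+13 = 51
Base - S1 - S2 - S5 - S3 - S4: 19+4+14+13+14 = 64
Base - S1 - S2 - S5 - S4 - S3: 19+4+14+7+14 = 58
Base - S1 - S3 - S2 - S4 - S5: 19+18+15+8+7 = 67
Base - S1 - S3 - S2 - S5 - S4: 19+18+15+14+7 = 73
Base - S1 - S3 - S4 - S2 - S5: 19+18+14+8+14 = 73
Base - S1 - S3 - S4 - S5 - S2: 19+18+14+7+14 = 72
Base - S1 - S3 - S5 - S2 - S4: 19+18+13+14+8 = 72
Base - S1 - S3 - S5 - S4 - S2: 19+18+13+7+8 = 65
Base - S1 - S4 - S2 - S3 - S5: 19+9+8+15+13 = 64
Base - S1 - S4 - S2 - S5 - S3: 19+9+8+14+13 = 63
… (106 more)
Base - S5 - S4 - S1 - S2 - S3: 4+7+9+4+15 = 39  ← best
The minimum is 39.
One shortest path: Base → S5 → S4 → S1 → S2 → S3.

39 — the minimum one-way total.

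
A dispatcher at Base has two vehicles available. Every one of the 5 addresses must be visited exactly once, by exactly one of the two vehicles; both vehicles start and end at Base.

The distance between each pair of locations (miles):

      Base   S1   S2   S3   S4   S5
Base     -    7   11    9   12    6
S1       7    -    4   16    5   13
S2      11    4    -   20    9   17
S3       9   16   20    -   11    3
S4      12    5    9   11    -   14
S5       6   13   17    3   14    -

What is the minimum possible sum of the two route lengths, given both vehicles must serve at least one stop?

Minimum combined distance: 50 miles.

Check every non-empty split of the stops between the two vehicles; for each half take its own optimal tour:
  {S1} + {S2, S3, S4, S5}: 14 + 40 = 54
  {S2} + {S1, S3, S4, S5}: 22 + 32 = 54
  {S1, S2} + {S3, S4, S5}: 22 + 32 = 54
  {S3} + {S1, S2, S4, S5}: 18 + 40 = 58
  {S1, S3} + {S2, S4, S5}: 32 + 40 = 72
  {S2, S3} + {S1, S4, S5}: 40 + 32 = 72
  … (15 splits in total)
  {S1, S2, S4} + {S3, S5}: 32 + 18 = 50  ← best
Best: vehicle 1 Base → S1 → S2 → S4 → Base = 32; vehicle 2 Base → S3 → S5 → Base = 18; combined 50.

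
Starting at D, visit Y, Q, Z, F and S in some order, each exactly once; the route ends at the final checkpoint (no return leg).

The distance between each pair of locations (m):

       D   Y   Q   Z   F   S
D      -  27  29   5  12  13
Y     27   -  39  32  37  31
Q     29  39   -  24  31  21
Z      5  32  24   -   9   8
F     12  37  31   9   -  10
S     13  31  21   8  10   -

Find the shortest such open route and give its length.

Minimum one-way distance = 84 m.

There are 5! = 120 possible orderings.
D - Y - Q - Z - F - S: 27+39+24+9+10 = 109
D - Y - Q - Z - S - F: 27+39+24+8+10 = 108
D - Y - Q - F - Z - S: 27+39+31+9+8 = 114
D - Y - Q - F - S - Z: 27+39+31+10+8 = 115
D - Y - Q - S - Z - F: 27+39+21+8+9 = 104
D - Y - Q - S - F - Z: 27+39+21+10+9 = 106
D - Y - Z - Q - F - S: 27+32+24+31+10 = 124
D - Y - Z - Q - S - F: 27+32+24+21+10 = 114
D - Y - Z - F - Q - S: 27+32+9+31+21 = 120
D - Y - Z - F - S - Q: 27+32+9+10+21 = 99
D - Y - Z - S - Q - F: 27+32+8+21+31 = 119
D - Y - Z - S - F - Q: 27+32+8+10+31 = 108
D - Y - F - Q - Z - S: 27+37+31+24+8 = 127
D - Y - F - Q - S - Z: 27+37+31+21+8 = 124
… (106 more)
D - Z - F - S - Q - Y: 5+9+10+21+39 = 84  ← best
The minimum is 84.
One shortest path: D → Z → F → S → Q → Y.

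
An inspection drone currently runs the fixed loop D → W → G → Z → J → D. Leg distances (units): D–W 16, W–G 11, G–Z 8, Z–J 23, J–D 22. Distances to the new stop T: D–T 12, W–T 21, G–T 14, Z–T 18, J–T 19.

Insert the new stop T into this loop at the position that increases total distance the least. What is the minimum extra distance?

Minimum extra distance: 9, inserting T between J and D.

Insertion cost between consecutive stops i–j is d(i,T) + d(T,j) − d(i,j):
  between D and W: 12 + 21 − 16 = 17
  between W and G: 21 + 14 − 11 = 24
  between G and Z: 14 + 18 − 8 = 24
  between Z and J: 18 + 19 − 23 = 14
  between J and D: 19 + 12 − 22 = 9
Cheapest insertion is between J and D, adding 9.
New total = 80 + 9 = 89.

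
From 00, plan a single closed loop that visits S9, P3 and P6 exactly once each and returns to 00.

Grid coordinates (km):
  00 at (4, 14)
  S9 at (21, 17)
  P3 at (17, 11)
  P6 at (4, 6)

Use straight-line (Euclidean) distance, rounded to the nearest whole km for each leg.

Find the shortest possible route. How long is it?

Shortest round trip = 46 km.

There are 3 distinct closed tours to check (reversals are equivalent).
00-S9-P3-P6-00: 17+7+14+8 = 46
00-S9-P6-P3-00: 17+20+14+13 = 64
00-P3-S9-P6-00: 13+7+20+8 = 48
The minimum is 46.
One optimal route: 00 → S9 → P3 → P6 → 00 (or its reverse).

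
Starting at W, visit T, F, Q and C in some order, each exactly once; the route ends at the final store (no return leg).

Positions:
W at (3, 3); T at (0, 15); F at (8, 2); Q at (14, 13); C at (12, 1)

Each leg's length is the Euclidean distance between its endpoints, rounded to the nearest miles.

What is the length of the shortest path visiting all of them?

There are 4! = 24 possible orderings.
W → T → F → Q → C: 12+15+13+12 = 52
W → T → F → C → Q: 12+15+4+12 = 43
W → T → Q → F → C: 12+14+13+4 = 43
W → T → Q → C → F: 12+14+12+4 = 42
W → T → C → F → Q: 12+18+4+13 = 47
W → T → C → Q → F: 12+18+12+13 = 55
W → F → T → Q → C: 5+15+14+12 = 46
W → F → T → C → Q: 5+15+18+12 = 50
W → F → Q → T → C: 5+13+14+18 = 50
W → F → Q → C → T: 5+13+12+18 = 48
W → F → C → T → Q: 5+4+18+14 = 41
W → F → C → Q → T: 5+4+12+14 = 35
W → Q → T → F → C: 15+14+15+4 = 48
W → Q → T → C → F: 15+14+18+4 = 51
… (10 more)
The minimum is 35.
One shortest path: W → F → C → Q → T.

Minimum one-way distance = 35 miles.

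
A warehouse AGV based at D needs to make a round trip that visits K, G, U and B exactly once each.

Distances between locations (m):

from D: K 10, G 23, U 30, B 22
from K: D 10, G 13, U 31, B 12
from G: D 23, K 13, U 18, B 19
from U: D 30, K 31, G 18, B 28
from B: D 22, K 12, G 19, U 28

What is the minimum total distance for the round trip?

89 m — the shortest possible round trip.

D → K → G → U → B → D: 10+13+18+28+22 = 91
D → K → G → B → U → D: 10+13+19+28+30 = 100
D → K → U → G → B → D: 10+31+18+19+22 = 100
D → K → U → B → G → D: 10+31+28+19+23 = 111
D → K → B → G → U → D: 10+12+19+18+30 = 89
D → K → B → U → G → D: 10+12+28+18+23 = 91
D → G → K → U → B → D: 23+13+31+28+22 = 117
D → G → K → B → U → D: 23+13+12+28+30 = 106
D → G → U → K → B → D: 23+18+31+12+22 = 106
D → G → B → K → U → D: 23+19+12+31+30 = 115
D → U → K → G → B → D: 30+31+13+19+22 = 115
D → U → G → K → B → D: 30+18+13+12+22 = 95
The minimum is 89.
One optimal route: D → K → B → G → U → D (or its reverse).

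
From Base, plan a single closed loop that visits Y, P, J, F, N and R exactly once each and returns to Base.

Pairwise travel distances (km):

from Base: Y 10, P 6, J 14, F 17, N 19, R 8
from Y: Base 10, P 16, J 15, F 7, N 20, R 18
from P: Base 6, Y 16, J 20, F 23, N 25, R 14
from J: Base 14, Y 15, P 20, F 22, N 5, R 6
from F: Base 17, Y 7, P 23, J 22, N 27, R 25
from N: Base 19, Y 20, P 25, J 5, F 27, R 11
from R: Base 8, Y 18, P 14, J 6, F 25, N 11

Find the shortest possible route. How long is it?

Minimum total distance: 75 km.

There are 360 distinct closed tours to check (reversals are equivalent).
Base→Y→P→J→F→N→R→Base: 10+16+20+22+27+11+8 = 114
Base→Y→P→J→F→R→N→Base: 10+16+20+22+25+11+19 = 123
Base→Y→P→J→N→F→R→Base: 10+16+20+5+27+25+8 = 111
Base→Y→P→J→N→R→F→Base: 10+16+20+5+11+25+17 = 104
Base→Y→P→J→R→F→N→Base: 10+16+20+6+25+27+19 = 123
Base→Y→P→J→R→N→F→Base: 10+16+20+6+11+27+17 = 107
Base→Y→P→F→J→N→R→Base: 10+16+23+22+5+11+8 = 95
Base→Y→P→F→J→R→N→Base: 10+16+23+22+6+11+19 = 107
… (352 more)
Base→Y→F→J→N→R→P→Base: 10+7+22+5+11+14+6 = 75  ← best
The minimum is 75.
One optimal route: Base → Y → F → J → N → R → P → Base (or its reverse).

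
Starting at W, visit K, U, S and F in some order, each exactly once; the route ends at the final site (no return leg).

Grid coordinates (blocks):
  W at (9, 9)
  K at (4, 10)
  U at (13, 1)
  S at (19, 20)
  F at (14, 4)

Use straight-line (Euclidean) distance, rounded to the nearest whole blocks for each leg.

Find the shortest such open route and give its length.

There are 4! = 24 possible orderings.
W → K → U → S → F: 5+13+20+17 = 55
W → K → U → F → S: 5+13+3+17 = 38
W → K → S → U → F: 5+18+20+3 = 46
W → K → S → F → U: 5+18+17+3 = 43
W → K → F → U → S: 5+12+3+20 = 40
W → K → F → S → U: 5+12+17+20 = 54
W → U → K → S → F: 9+13+18+17 = 57
W → U → K → F → S: 9+13+12+17 = 51
W → U → S → K → F: 9+20+18+12 = 59
W → U → S → F → K: 9+20+17+12 = 58
W → U → F → K → S: 9+3+12+18 = 42
W → U → F → S → K: 9+3+17+18 = 47
W → S → K → U → F: 15+18+13+3 = 49
W → S → K → F → U: 15+18+12+3 = 48
… (10 more)
The minimum is 38.
One shortest path: W → K → U → F → S.

Shortest open route: 38 blocks.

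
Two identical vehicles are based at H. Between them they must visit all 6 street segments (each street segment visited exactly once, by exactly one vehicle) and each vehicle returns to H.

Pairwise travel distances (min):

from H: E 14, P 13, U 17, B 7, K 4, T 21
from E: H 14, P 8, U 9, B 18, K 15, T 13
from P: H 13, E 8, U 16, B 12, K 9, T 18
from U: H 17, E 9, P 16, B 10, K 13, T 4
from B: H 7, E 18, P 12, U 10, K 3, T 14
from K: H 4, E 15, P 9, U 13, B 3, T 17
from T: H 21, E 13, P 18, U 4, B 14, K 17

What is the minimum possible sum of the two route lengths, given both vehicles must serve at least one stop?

Try each way of splitting the stops between the two vehicles (each non-empty) and, for each split, find the best tour for each vehicle:
  {E} + {P, U, B, K, T}: 28 + 52 = 80
  {P} + {E, U, B, K, T}: 26 + 48 = 74
  {E, P} + {U, B, K, T}: 35 + 42 = 77
  {U} + {E, P, B, K, T}: 34 + 55 = 89
  {E, U} + {P, B, K, T}: 40 + 52 = 92
  {P, U} + {E, B, K, T}: 46 + 48 = 94
  … (31 splits in total)
  {K} + {E, P, U, B, T}: 8 + 55 = 63  ← best
Best: vehicle 1 H → K → H = 8; vehicle 2 H → P → E → U → T → B → H = 55; combined 63.

Minimum combined distance: 63 min.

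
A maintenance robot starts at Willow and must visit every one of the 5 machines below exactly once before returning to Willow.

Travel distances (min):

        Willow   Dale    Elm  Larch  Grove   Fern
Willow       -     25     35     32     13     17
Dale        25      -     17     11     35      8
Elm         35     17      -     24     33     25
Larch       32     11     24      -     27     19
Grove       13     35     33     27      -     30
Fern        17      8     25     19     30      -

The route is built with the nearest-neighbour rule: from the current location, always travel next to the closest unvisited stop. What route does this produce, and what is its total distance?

From Willow: distances to unvisited — Grove=13, Fern=17, Dale=25, Larch=32, Elm=35. Nearest is Grove (13).
From Grove: distances to unvisited — Larch=27, Fern=30, Elm=33, Dale=35. Nearest is Larch (27).
From Larch: distances to unvisited — Dale=11, Fern=19, Elm=24. Nearest is Dale (11).
From Dale: distances to unvisited — Fern=8, Elm=17. Nearest is Fern (8).
From Fern: distances to unvisited — Elm=25. Nearest is Elm (25).
Return Elm→Willow: 35.
Total = 13 + 27 + 11 + 8 + 25 + 35 = 119.

Total distance 119 min via the nearest-neighbour route Willow → Grove → Larch → Dale → Fern → Elm → Willow.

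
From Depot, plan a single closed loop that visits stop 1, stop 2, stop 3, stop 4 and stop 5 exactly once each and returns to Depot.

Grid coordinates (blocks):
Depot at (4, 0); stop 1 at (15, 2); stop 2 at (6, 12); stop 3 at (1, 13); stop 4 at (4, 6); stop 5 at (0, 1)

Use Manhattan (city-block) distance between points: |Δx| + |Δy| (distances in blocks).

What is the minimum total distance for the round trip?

With 5 stops there are 5!/2 = 60 distinct round trips (a route and its reverse cost the same).
Depot → stop 1 → stop 2 → stop 3 → stop 4 → stop 5 → Depot: 13+19+6+10+9+5 = 62
Depot → stop 1 → stop 2 → stop 3 → stop 5 → stop 4 → Depot: 13+19+6+13+9+6 = 66
Depot → stop 1 → stop 2 → stop 4 → stop 3 → stop 5 → Depot: 13+19+8+10+13+5 = 68
Depot → stop 1 → stop 2 → stop 4 → stop 5 → stop 3 → Depot: 13+19+8+9+13+16 = 78
Depot → stop 1 → stop 2 → stop 5 → stop 3 → stop 4 → Depot: 13+19+17+13+10+6 = 78
Depot → stop 1 → stop 2 → stop 5 → stop 4 → stop 3 → Depot: 13+19+17+9+10+16 = 84
Depot → stop 1 → stop 3 → stop 2 → stop 4 → stop 5 → Depot: 13+25+6+8+9+5 = 66
Depot → stop 1 → stop 3 → stop 2 → stop 5 → stop 4 → Depot: 13+25+6+17+9+6 = 76
Depot → stop 1 → stop 3 → stop 4 → stop 2 → stop 5 → Depot: 13+25+10+8+17+5 = 78
Depot → stop 1 → stop 3 → stop 4 → stop 5 → stop 2 → Depot: 13+25+10+9+17+14 = 88
Depot → stop 1 → stop 3 → stop 5 → stop 2 → stop 4 → Depot: 13+25+13+17+8+6 = 82
Depot → stop 1 → stop 3 → stop 5 → stop 4 → stop 2 → Depot: 13+25+13+9+8+14 = 82
Depot → stop 1 → stop 4 → stop 2 → stop 3 → stop 5 → Depot: 13+15+8+6+13+5 = 60
Depot → stop 1 → stop 4 → stop 2 → stop 5 → stop 3 → Depot: 13+15+8+17+13+16 = 82
… (46 more)
The minimum is 60.
One optimal route: Depot → stop 1 → stop 4 → stop 2 → stop 3 → stop 5 → Depot (or its reverse).

60 blocks — the shortest possible round trip.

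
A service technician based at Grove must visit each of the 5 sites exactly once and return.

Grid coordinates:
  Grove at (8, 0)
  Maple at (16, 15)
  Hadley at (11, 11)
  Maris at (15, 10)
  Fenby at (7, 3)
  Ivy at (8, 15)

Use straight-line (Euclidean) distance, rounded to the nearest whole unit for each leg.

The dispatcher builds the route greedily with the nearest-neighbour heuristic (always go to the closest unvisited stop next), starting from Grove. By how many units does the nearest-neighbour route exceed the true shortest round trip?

Grove: Fenby=3, Hadley=11, Maris=12, Ivy=15, Maple=17 ⇒ Fenby
Fenby: Hadley=9, Maris=11, Ivy=12, Maple=15 ⇒ Hadley
Hadley: Maris=4, Ivy=5, Maple=6 ⇒ Maris
Maris: Maple=5, Ivy=9 ⇒ Maple
Maple: Ivy=8 ⇒ Ivy
NN route Grove → Fenby → Hadley → Maris → Maple → Ivy → Grove costs 44.
Optimal: Grove → Maris → Maple → Ivy → Hadley → Fenby → Grove costs 42 (by enumerating all 60 distinct tours).
Excess = 44 − 42 = 2.

The nearest-neighbour route is 2 longer than optimal.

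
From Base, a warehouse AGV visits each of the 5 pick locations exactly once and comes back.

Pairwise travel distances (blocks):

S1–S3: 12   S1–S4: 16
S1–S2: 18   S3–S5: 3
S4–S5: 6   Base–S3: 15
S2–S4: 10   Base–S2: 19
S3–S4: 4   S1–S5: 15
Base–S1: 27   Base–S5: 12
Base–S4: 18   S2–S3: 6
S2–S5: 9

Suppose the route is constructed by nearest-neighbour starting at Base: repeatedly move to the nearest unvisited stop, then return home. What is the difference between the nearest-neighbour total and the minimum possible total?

The nearest-neighbour route is 3 blocks longer than optimal.

Base: S5=12, S3=15, S4=18, S2=19, S1=27 ⇒ S5
S5: S3=3, S4=6, S2=9, S1=15 ⇒ S3
S3: S4=4, S2=6, S1=12 ⇒ S4
S4: S2=10, S1=16 ⇒ S2
S2: S1=18 ⇒ S1
NN route Base → S5 → S3 → S4 → S2 → S1 → Base costs 74.
Optimal: Base → S2 → S1 → S3 → S4 → S5 → Base costs 71 (by enumerating all 60 distinct tours).
Excess = 74 − 71 = 3.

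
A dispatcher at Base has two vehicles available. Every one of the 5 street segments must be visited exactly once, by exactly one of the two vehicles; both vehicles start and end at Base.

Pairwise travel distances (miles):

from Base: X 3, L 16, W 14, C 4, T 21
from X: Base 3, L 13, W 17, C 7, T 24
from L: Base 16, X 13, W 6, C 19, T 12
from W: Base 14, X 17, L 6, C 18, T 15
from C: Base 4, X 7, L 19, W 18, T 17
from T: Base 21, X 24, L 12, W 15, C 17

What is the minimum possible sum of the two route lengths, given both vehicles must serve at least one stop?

Minimum combined distance: 59 miles.

Try each way of splitting the stops between the two vehicles (each non-empty) and, for each split, find the best tour for each vehicle:
  {X} + {L, W, C, T}: 6 + 53 = 59
  {L} + {X, W, C, T}: 32 + 56 = 88
  {X, L} + {W, C, T}: 32 + 50 = 82
  {W} + {X, L, C, T}: 28 + 49 = 77
  {X, W} + {L, C, T}: 34 + 49 = 83
  {L, W} + {X, C, T}: 36 + 48 = 84
  … (15 splits in total)
Best: vehicle 1 Base → X → Base = 6; vehicle 2 Base → W → L → T → C → Base = 53; combined 59.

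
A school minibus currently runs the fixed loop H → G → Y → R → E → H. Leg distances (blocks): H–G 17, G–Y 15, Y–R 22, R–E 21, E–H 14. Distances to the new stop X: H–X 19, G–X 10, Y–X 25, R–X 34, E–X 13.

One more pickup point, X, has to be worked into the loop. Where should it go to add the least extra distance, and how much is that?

Insertion cost between consecutive stops i–j is d(i,X) + d(X,j) − d(i,j):
  between H and G: 19 + 10 − 17 = 12
  between G and Y: 10 + 25 − 15 = 20
  between Y and R: 25 + 34 − 22 = 37
  between R and E: 34 + 13 − 21 = 26
  between E and H: 13 + 19 − 14 = 18
Cheapest insertion is between H and G, adding 12.
New total = 89 + 12 = 101.

Adding 12 blocks by placing X on the H–G leg.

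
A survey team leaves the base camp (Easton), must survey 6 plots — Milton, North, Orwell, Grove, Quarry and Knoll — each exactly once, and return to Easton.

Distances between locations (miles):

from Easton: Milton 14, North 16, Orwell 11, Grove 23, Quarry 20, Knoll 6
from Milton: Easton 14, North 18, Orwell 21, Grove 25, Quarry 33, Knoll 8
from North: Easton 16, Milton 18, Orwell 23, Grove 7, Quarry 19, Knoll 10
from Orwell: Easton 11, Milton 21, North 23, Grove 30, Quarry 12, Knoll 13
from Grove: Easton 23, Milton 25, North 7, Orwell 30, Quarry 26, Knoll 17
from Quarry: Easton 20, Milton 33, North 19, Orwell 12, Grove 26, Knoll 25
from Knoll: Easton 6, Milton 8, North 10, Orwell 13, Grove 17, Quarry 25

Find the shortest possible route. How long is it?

Shortest round trip = 88 miles.

Easton-Milton-North-Orwell-Grove-Quarry-Knoll-Easton: 14+18+23+30+26+25+6 = 142
Easton-Milton-North-Orwell-Grove-Knoll-Quarry-Easton: 14+18+23+30+17+25+20 = 147
Easton-Milton-North-Orwell-Quarry-Grove-Knoll-Easton: 14+18+23+12+26+17+6 = 116
Easton-Milton-North-Orwell-Quarry-Knoll-Grove-Easton: 14+18+23+12+25+17+23 = 132
Easton-Milton-North-Orwell-Knoll-Grove-Quarry-Easton: 14+18+23+13+17+26+20 = 131
Easton-Milton-North-Orwell-Knoll-Quarry-Grove-Easton: 14+18+23+13+25+26+23 = 142
Easton-Milton-North-Grove-Orwell-Quarry-Knoll-Easton: 14+18+7+30+12+25+6 = 112
Easton-Milton-North-Grove-Orwell-Knoll-Quarry-Easton: 14+18+7+30+13+25+20 = 127
… (352 more)
Easton-Milton-Knoll-North-Grove-Quarry-Orwell-Easton: 14+8+10+7+26+12+11 = 88  ← best
The minimum is 88.
One optimal route: Easton → Milton → Knoll → North → Grove → Quarry → Orwell → Easton (or its reverse).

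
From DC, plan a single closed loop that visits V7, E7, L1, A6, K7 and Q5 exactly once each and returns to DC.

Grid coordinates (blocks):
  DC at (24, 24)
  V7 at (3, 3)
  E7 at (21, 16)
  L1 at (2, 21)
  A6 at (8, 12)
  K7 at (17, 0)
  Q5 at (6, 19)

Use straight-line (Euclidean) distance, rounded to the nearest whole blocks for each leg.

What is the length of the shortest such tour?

There are 360 distinct closed tours to check (reversals are equivalent).
DC → V7 → E7 → L1 → A6 → K7 → Q5 → DC: 30+22+20+11+15+22+19 = 139
DC → V7 → E7 → L1 → A6 → Q5 → K7 → DC: 30+22+20+11+7+22+25 = 137
DC → V7 → E7 → L1 → K7 → A6 → Q5 → DC: 30+22+20+26+15+7+19 = 139
DC → V7 → E7 → L1 → K7 → Q5 → A6 → DC: 30+22+20+26+22+7+20 = 147
DC → V7 → E7 → L1 → Q5 → A6 → K7 → DC: 30+22+20+4+7+15+25 = 123
DC → V7 → E7 → L1 → Q5 → K7 → A6 → DC: 30+22+20+4+22+15+20 = 133
DC → V7 → E7 → A6 → L1 → K7 → Q5 → DC: 30+22+14+11+26+22+19 = 144
DC → V7 → E7 → A6 → L1 → Q5 → K7 → DC: 30+22+14+11+4+22+25 = 128
… (352 more)
DC → E7 → K7 → V7 → A6 → Q5 → L1 → DC: 9+16+14+10+7+4+22 = 82  ← best
The minimum is 82.
One optimal route: DC → E7 → K7 → V7 → A6 → Q5 → L1 → DC (or its reverse).

Minimum total distance: 82 blocks.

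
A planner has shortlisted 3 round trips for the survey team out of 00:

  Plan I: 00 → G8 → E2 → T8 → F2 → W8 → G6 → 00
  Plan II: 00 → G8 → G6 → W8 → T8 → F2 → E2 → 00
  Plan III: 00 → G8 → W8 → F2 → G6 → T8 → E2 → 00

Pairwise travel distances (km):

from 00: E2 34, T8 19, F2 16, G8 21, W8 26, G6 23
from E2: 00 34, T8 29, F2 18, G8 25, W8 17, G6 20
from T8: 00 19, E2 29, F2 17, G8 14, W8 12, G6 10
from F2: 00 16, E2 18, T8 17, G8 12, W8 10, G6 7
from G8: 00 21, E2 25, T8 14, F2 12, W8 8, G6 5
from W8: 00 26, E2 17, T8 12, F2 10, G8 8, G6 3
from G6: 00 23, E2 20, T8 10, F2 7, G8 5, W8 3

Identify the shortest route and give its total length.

Plan I: 21 + 25 + 29 + 17 + 10 + 3 + 23 = 128
Plan II: 21 + 5 + 3 + 12 + 17 + 18 + 34 = 110
Plan III: 21 + 8 + 10 + 7 + 10 + 29 + 34 = 119

110 km — Plan II is the shortest.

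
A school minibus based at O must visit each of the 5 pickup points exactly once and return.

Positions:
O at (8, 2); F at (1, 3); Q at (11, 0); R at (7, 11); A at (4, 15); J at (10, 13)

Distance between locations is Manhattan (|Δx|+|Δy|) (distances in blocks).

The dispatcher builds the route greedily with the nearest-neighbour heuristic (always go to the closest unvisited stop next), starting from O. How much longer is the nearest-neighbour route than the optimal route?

From O: Q=5, F=8, R=10, J=13, A=17 → choose Q (5).
From Q: F=13, J=14, R=15, A=22 → choose F (13).
From F: R=14, A=15, J=19 → choose R (14).
From R: J=5, A=7 → choose J (5).
From J: A=8 → choose A (8).
NN route O → Q → F → R → J → A → O costs 62.
Optimal: O → F → A → R → J → Q → O costs 54 (by enumerating all 60 distinct tours).
Excess = 62 − 54 = 8.

The nearest-neighbour route is 8 blocks longer than optimal.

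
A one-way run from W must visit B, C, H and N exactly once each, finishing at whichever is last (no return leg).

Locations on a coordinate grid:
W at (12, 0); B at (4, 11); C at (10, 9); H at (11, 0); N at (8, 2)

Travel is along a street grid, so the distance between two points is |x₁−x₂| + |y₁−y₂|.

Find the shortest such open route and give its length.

23 — the minimum one-way total.

There are 4! = 24 possible orderings.
W - B - C - H - N: 19+8+10+5 = 42
W - B - C - N - H: 19+8+9+5 = 41
W - B - H - C - N: 19+18+10+9 = 56
W - B - H - N - C: 19+18+5+9 = 51
W - B - N - C - H: 19+13+9+10 = 51
W - B - N - H - C: 19+13+5+10 = 47
W - C - B - H - N: 11+8+18+5 = 42
W - C - B - N - H: 11+8+13+5 = 37
W - C - H - B - N: 11+10+18+13 = 52
W - C - H - N - B: 11+10+5+13 = 39
W - C - N - B - H: 11+9+13+18 = 51
W - C - N - H - B: 11+9+5+18 = 43
W - H - B - C - N: 1+18+8+9 = 36
W - H - B - N - C: 1+18+13+9 = 41
… (10 more)
W - H - N - C - B: 1+5+9+8 = 23  ← best
The minimum is 23.
One shortest path: W → H → N → C → B.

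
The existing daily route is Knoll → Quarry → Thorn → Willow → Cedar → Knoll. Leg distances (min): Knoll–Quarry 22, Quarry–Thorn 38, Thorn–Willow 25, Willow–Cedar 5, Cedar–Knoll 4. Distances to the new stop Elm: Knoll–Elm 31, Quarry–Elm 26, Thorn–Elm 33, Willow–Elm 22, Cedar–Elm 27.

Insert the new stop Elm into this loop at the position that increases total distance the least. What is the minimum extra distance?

Insertion cost between consecutive stops i–j is d(i,Elm) + d(Elm,j) − d(i,j):
  between Knoll and Quarry: 31 + 26 − 22 = 35
  between Quarry and Thorn: 26 + 33 − 38 = 21
  between Thorn and Willow: 33 + 22 − 25 = 30
  between Willow and Cedar: 22 + 27 − 5 = 44
  between Cedar and Knoll: 27 + 31 − 4 = 54
Cheapest insertion is between Quarry and Thorn, adding 21.
New total = 94 + 21 = 115.

Adding 21 min by placing Elm on the Quarry–Thorn leg.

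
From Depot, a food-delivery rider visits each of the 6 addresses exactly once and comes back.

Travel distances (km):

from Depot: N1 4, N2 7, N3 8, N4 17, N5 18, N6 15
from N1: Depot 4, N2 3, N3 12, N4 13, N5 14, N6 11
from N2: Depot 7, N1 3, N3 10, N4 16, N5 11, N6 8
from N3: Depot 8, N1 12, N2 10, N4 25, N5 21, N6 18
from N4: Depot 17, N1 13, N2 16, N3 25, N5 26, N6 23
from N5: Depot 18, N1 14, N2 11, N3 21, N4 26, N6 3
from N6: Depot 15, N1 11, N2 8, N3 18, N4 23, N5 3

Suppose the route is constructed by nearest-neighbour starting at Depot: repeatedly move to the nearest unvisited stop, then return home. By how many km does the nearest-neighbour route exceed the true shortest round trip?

From Depot: N1=4, N2=7, N3=8, N6=15, N4=17, N5=18 → choose N1 (4).
From N1: N2=3, N6=11, N3=12, N4=13, N5=14 → choose N2 (3).
From N2: N6=8, N3=10, N5=11, N4=16 → choose N6 (8).
From N6: N5=3, N3=18, N4=23 → choose N5 (3).
From N5: N3=21, N4=26 → choose N3 (21).
From N3: N4=25 → choose N4 (25).
NN route Depot → N1 → N2 → N6 → N5 → N3 → N4 → Depot costs 81.
Optimal: Depot → N1 → N4 → N5 → N6 → N2 → N3 → Depot costs 72 (by enumerating all 360 distinct tours).
Excess = 81 − 72 = 9.

The nearest-neighbour route is 9 km longer than optimal.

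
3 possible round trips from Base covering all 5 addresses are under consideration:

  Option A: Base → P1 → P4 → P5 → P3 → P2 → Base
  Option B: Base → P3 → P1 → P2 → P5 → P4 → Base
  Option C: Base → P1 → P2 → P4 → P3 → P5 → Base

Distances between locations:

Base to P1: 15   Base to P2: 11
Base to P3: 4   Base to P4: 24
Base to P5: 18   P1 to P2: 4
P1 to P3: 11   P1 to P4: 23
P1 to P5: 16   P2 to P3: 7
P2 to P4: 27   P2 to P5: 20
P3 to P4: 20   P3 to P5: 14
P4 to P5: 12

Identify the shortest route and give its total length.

75 — Option B is the shortest.

Option A: 15 + 23 + 12 + 14 + 7 + 11 = 82
Option B: 4 + 11 + 4 + 20 + 12 + 24 = 75
Option C: 15 + 4 + 27 + 20 + 14 + 18 = 98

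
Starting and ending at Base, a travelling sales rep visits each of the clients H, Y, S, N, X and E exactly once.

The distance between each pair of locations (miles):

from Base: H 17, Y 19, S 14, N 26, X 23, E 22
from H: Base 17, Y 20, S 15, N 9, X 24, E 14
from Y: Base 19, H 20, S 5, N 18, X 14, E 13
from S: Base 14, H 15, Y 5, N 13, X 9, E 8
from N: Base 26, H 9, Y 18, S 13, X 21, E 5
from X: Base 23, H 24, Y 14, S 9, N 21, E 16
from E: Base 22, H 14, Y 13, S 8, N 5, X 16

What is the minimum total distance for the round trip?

Minimum total distance: 80 miles.

Base-H-Y-S-N-X-E-Base: 17+20+5+13+21+16+22 = 114
Base-H-Y-S-N-E-X-Base: 17+20+5+13+5+16+23 = 99
Base-H-Y-S-X-N-E-Base: 17+20+5+9+21+5+22 = 99
Base-H-Y-S-X-E-N-Base: 17+20+5+9+16+5+26 = 98
Base-H-Y-S-E-N-X-Base: 17+20+5+8+5+21+23 = 99
Base-H-Y-S-E-X-N-Base: 17+20+5+8+16+21+26 = 113
Base-H-Y-N-S-X-E-Base: 17+20+18+13+9+16+22 = 115
Base-H-Y-N-S-E-X-Base: 17+20+18+13+8+16+23 = 115
… (352 more)
Base-H-N-E-X-Y-S-Base: 17+9+5+16+14+5+14 = 80  ← best
The minimum is 80.
One optimal route: Base → H → N → E → X → Y → S → Base (or its reverse).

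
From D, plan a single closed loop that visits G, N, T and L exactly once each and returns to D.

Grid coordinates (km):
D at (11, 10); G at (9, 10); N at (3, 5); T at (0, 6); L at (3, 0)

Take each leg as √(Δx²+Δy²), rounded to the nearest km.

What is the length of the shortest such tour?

Minimum total distance: 33 km.

D → G → N → T → L → D: 2+8+3+7+13 = 33
D → G → N → L → T → D: 2+8+5+7+12 = 34
D → G → T → N → L → D: 2+10+3+5+13 = 33
D → G → T → L → N → D: 2+10+7+5+9 = 33
D → G → L → N → T → D: 2+12+5+3+12 = 34
D → G → L → T → N → D: 2+12+7+3+9 = 33
D → N → G → T → L → D: 9+8+10+7+13 = 47
D → N → G → L → T → D: 9+8+12+7+12 = 48
D → N → T → G → L → D: 9+3+10+12+13 = 47
D → N → L → G → T → D: 9+5+12+10+12 = 48
D → T → G → N → L → D: 12+10+8+5+13 = 48
D → T → N → G → L → D: 12+3+8+12+13 = 48
The minimum is 33.
One optimal route: D → G → N → T → L → D (or its reverse).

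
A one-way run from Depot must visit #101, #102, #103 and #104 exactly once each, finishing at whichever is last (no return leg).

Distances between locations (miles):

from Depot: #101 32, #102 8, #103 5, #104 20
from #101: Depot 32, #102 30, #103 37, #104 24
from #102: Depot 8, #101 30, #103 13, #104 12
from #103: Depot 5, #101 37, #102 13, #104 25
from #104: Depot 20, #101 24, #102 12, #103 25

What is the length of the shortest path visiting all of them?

There are 4! = 24 possible orderings.
Depot → #101 → #102 → #103 → #104: 32+30+13+25 = 100
Depot → #101 → #102 → #104 → #103: 32+30+12+25 = 99
Depot → #101 → #103 → #102 → #104: 32+37+13+12 = 94
Depot → #101 → #103 → #104 → #102: 32+37+25+12 = 106
Depot → #101 → #104 → #102 → #103: 32+24+12+13 = 81
Depot → #101 → #104 → #103 → #102: 32+24+25+13 = 94
Depot → #102 → #101 → #103 → #104: 8+30+37+25 = 100
Depot → #102 → #101 → #104 → #103: 8+30+24+25 = 87
Depot → #102 → #103 → #101 → #104: 8+13+37+24 = 82
Depot → #102 → #103 → #104 → #101: 8+13+25+24 = 70
Depot → #102 → #104 → #101 → #103: 8+12+24+37 = 81
Depot → #102 → #104 → #103 → #101: 8+12+25+37 = 82
Depot → #103 → #101 → #102 → #104: 5+37+30+12 = 84
Depot → #103 → #101 → #104 → #102: 5+37+24+12 = 78
… (10 more)
Depot → #103 → #102 → #104 → #101: 5+13+12+24 = 54  ← best
The minimum is 54.
One shortest path: Depot → #103 → #102 → #104 → #101.

Shortest open route: 54 miles.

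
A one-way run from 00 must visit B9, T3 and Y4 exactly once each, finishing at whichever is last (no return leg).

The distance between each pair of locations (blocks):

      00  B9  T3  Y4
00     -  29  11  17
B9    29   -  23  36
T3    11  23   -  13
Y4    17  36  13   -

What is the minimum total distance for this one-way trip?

There are 3! = 6 possible orderings.
00 → B9 → T3 → Y4: 29+23+13 = 65
00 → B9 → Y4 → T3: 29+36+13 = 78
00 → T3 → B9 → Y4: 11+23+36 = 70
00 → T3 → Y4 → B9: 11+13+36 = 60
00 → Y4 → B9 → T3: 17+36+23 = 76
00 → Y4 → T3 → B9: 17+13+23 = 53
The minimum is 53.
One shortest path: 00 → Y4 → T3 → B9.

Minimum one-way distance = 53 blocks.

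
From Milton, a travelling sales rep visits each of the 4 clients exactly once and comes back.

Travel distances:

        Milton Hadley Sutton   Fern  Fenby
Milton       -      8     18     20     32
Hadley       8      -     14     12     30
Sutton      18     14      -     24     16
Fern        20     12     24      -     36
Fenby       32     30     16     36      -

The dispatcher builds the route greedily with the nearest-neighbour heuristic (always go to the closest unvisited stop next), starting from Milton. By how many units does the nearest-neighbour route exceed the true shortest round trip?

Milton: Hadley=8, Sutton=18, Fern=20, Fenby=32 ⇒ Hadley
Hadley: Fern=12, Sutton=14, Fenby=30 ⇒ Fern
Fern: Sutton=24, Fenby=36 ⇒ Sutton
Sutton: Fenby=16 ⇒ Fenby
NN route Milton → Hadley → Fern → Sutton → Fenby → Milton costs 92.
Optimal: Milton → Hadley → Fern → Fenby → Sutton → Milton costs 90 (by enumerating all 12 distinct tours).
Excess = 92 − 90 = 2.

Excess over optimum: 2.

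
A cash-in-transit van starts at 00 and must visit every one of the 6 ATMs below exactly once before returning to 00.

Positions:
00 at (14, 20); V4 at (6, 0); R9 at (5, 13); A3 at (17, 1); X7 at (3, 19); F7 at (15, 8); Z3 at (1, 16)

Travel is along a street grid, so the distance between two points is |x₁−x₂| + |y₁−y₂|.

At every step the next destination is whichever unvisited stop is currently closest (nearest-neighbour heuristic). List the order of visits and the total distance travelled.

At 00 the remaining stops are X7 12, F7 13, R9 16, Z3 17, A3 22, V4 28; go to X7.
At X7 the remaining stops are Z3 5, R9 8, V4 22, F7 23, A3 32; go to Z3.
At Z3 the remaining stops are R9 7, V4 21, F7 22, A3 31; go to R9.
At R9 the remaining stops are V4 14, F7 15, A3 24; go to V4.
At V4 the remaining stops are A3 12, F7 17; go to A3.
At A3 the remaining stops are F7 9; go to F7.
Return F7→00: 13.
Total = 12 + 5 + 7 + 14 + 12 + 9 + 13 = 72.

72 along 00 → X7 → Z3 → R9 → V4 → A3 → F7 → 00.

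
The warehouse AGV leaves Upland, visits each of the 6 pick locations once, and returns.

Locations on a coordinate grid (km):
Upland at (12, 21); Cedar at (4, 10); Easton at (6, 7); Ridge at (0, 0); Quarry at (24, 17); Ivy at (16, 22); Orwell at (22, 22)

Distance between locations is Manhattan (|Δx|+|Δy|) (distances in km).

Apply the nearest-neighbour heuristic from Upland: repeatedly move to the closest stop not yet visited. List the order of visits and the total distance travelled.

From Upland: distances to unvisited — Ivy=5, Orwell=11, Quarry=16, Cedar=19, Easton=20, Ridge=33. Nearest is Ivy (5).
From Ivy: distances to unvisited — Orwell=6, Quarry=13, Cedar=24, Easton=25, Ridge=38. Nearest is Orwell (6).
From Orwell: distances to unvisited — Quarry=7, Cedar=30, Easton=31, Ridge=44. Nearest is Quarry (7).
From Quarry: distances to unvisited — Cedar=27, Easton=28, Ridge=41. Nearest is Cedar (27).
From Cedar: distances to unvisited — Easton=5, Ridge=14. Nearest is Easton (5).
From Easton: distances to unvisited — Ridge=13. Nearest is Ridge (13).
Return Ridge→Upland: 33.
Total = 5 + 6 + 7 + 27 + 5 + 13 + 33 = 96.

96 km along Upland → Ivy → Orwell → Quarry → Cedar → Easton → Ridge → Upland.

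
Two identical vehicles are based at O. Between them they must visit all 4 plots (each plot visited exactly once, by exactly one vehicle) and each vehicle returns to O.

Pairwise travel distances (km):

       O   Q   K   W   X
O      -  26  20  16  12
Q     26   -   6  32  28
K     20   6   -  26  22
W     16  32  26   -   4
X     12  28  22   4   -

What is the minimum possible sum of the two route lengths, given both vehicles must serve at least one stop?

84 km — the smallest possible combined total.

Try each way of splitting the stops between the two vehicles (each non-empty) and, for each split, find the best tour for each vehicle:
  {Q} + {K, W, X}: 52 + 62 = 114
  {K} + {Q, W, X}: 40 + 74 = 114
  {Q, K} + {W, X}: 52 + 32 = 84
  {W} + {Q, K, X}: 32 + 66 = 98
  {Q, W} + {K, X}: 74 + 54 = 128
  {K, W} + {Q, X}: 62 + 66 = 128
  … (7 splits in total)
Best: vehicle 1 O → Q → K → O = 52; vehicle 2 O → W → X → O = 32; combined 84.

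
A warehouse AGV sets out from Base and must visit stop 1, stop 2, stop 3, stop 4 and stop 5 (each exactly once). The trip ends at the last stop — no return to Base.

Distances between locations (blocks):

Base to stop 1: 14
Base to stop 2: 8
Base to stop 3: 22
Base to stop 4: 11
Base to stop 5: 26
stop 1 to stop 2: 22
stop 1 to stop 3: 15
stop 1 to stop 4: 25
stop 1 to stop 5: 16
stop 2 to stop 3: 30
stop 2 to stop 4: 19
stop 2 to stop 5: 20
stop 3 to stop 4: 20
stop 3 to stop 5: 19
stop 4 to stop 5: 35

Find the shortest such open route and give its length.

78 blocks — the minimum one-way total.

There are 5! = 120 possible orderings.
Base - stop 1 - stop 2 - stop 3 - stop 4 - stop 5: 14+22+30+20+35 = 121
Base - stop 1 - stop 2 - stop 3 - stop 5 - stop 4: 14+22+30+19+35 = 120
Base - stop 1 - stop 2 - stop 4 - stop 3 - stop 5: 14+22+19+20+19 = 94
Base - stop 1 - stop 2 - stop 4 - stop 5 - stop 3: 14+22+19+35+19 = 109
Base - stop 1 - stop 2 - stop 5 - stop 3 - stop 4: 14+22+20+19+20 = 95
Base - stop 1 - stop 2 - stop 5 - stop 4 - stop 3: 14+22+20+35+20 = 111
Base - stop 1 - stop 3 - stop 2 - stop 4 - stop 5: 14+15+30+19+35 = 113
Base - stop 1 - stop 3 - stop 2 - stop 5 - stop 4: 14+15+30+20+35 = 114
Base - stop 1 - stop 3 - stop 4 - stop 2 - stop 5: 14+15+20+19+20 = 88
Base - stop 1 - stop 3 - stop 4 - stop 5 - stop 2: 14+15+20+35+20 = 104
Base - stop 1 - stop 3 - stop 5 - stop 2 - stop 4: 14+15+19+20+19 = 87
Base - stop 1 - stop 3 - stop 5 - stop 4 - stop 2: 14+15+19+35+19 = 102
Base - stop 1 - stop 4 - stop 2 - stop 3 - stop 5: 14+25+19+30+19 = 107
Base - stop 1 - stop 4 - stop 2 - stop 5 - stop 3: 14+25+19+20+19 = 97
… (106 more)
Base - stop 2 - stop 4 - stop 3 - stop 1 - stop 5: 8+19+20+15+16 = 78  ← best
The minimum is 78.
One shortest path: Base → stop 2 → stop 4 → stop 3 → stop 1 → stop 5.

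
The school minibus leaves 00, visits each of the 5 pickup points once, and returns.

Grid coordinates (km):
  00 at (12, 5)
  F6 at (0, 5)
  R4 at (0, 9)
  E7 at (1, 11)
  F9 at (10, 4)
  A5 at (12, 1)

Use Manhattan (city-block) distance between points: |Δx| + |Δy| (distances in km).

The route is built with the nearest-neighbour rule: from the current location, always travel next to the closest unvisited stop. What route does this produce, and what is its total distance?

At 00 the remaining stops are F9 3, A5 4, F6 12, R4 16, E7 17; go to F9.
At F9 the remaining stops are A5 5, F6 11, R4 15, E7 16; go to A5.
At A5 the remaining stops are F6 16, R4 20, E7 21; go to F6.
At F6 the remaining stops are R4 4, E7 7; go to R4.
At R4 the remaining stops are E7 3; go to E7.
Return E7→00: 17.
Total = 3 + 5 + 16 + 4 + 3 + 17 = 48.

48 km along 00 → F9 → A5 → F6 → R4 → E7 → 00.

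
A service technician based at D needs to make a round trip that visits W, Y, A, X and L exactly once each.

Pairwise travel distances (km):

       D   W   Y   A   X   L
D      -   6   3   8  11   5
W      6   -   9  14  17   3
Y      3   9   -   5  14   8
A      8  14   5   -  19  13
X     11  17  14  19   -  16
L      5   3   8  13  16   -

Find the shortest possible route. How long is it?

52 km — the shortest possible round trip.

D-W-Y-A-X-L-D: 6+9+5+19+16+5 = 60
D-W-Y-A-L-X-D: 6+9+5+13+16+11 = 60
D-W-Y-X-A-L-D: 6+9+14+19+13+5 = 66
D-W-Y-X-L-A-D: 6+9+14+16+13+8 = 66
D-W-Y-L-A-X-D: 6+9+8+13+19+11 = 66
D-W-Y-L-X-A-D: 6+9+8+16+19+8 = 66
D-W-A-Y-X-L-D: 6+14+5+14+16+5 = 60
D-W-A-Y-L-X-D: 6+14+5+8+16+11 = 60
D-W-A-X-Y-L-D: 6+14+19+14+8+5 = 66
D-W-A-X-L-Y-D: 6+14+19+16+8+3 = 66
D-W-A-L-Y-X-D: 6+14+13+8+14+11 = 66
D-W-A-L-X-Y-D: 6+14+13+16+14+3 = 66
D-W-X-Y-A-L-D: 6+17+14+5+13+5 = 60
D-W-X-Y-L-A-D: 6+17+14+8+13+8 = 66
… (46 more)
D-W-L-Y-A-X-D: 6+3+8+5+19+11 = 52  ← best
The minimum is 52.
One optimal route: D → W → L → Y → A → X → D (or its reverse).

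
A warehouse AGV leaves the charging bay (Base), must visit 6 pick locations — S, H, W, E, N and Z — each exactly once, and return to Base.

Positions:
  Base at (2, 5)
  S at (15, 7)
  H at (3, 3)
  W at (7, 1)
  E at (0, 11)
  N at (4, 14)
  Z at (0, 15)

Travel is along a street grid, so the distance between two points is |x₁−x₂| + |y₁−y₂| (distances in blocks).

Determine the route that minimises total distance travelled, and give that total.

With 6 stops there are 6!/2 = 360 distinct round trips (a route and its reverse cost the same).
Base - S - H - W - E - N - Z - Base: 15+16+6+17+7+5+12 = 78
Base - S - H - W - E - Z - N - Base: 15+16+6+17+4+5+11 = 74
Base - S - H - W - N - E - Z - Base: 15+16+6+16+7+4+12 = 76
Base - S - H - W - N - Z - E - Base: 15+16+6+16+5+4+8 = 70
Base - S - H - W - Z - E - N - Base: 15+16+6+21+4+7+11 = 80
Base - S - H - W - Z - N - E - Base: 15+16+6+21+5+7+8 = 78
Base - S - H - E - W - N - Z - Base: 15+16+11+17+16+5+12 = 92
Base - S - H - E - W - Z - N - Base: 15+16+11+17+21+5+11 = 96
… (352 more)
Base - H - W - S - N - Z - E - Base: 3+6+14+18+5+4+8 = 58  ← best
The minimum is 58.
One optimal route: Base → H → W → S → N → Z → E → Base (or its reverse).

Shortest round trip = 58 blocks.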